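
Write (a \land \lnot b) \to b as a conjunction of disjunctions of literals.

\lnot a \lor b

(a \land \lnot b) \to b
≡ \lnot (a \land \lnot b) \lor b   (eliminate \to)
≡ \lnot a \lor \lnot \lnot b \lor b   (De Morgan)
≡ \lnot a \lor b \lor b   (double negation)
≡ \lnot a \lor b   (simplify)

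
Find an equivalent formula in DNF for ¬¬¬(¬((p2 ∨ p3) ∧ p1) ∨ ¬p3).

p3 ∧ p1

¬¬¬(¬((p2 ∨ p3) ∧ p1) ∨ ¬p3)
= ¬(¬((p2 ∨ p3) ∧ p1) ∨ ¬p3)   — double negation
= ¬¬((p2 ∨ p3) ∧ p1) ∧ ¬¬p3   — De Morgan
= (p2 ∨ p3) ∧ p1 ∧ ¬¬p3   — double negation
= (p2 ∨ p3) ∧ p1 ∧ p3   — double negation
= (p2 ∧ p1 ∧ p3) ∨ (p3 ∧ p1 ∧ p3)   — distribute ∧ over ∨
= p3 ∧ p1   — simplify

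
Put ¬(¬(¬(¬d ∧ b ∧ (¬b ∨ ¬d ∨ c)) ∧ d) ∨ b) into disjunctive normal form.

¬(¬(¬(¬d ∧ b ∧ (¬b ∨ ¬d ∨ c)) ∧ d) ∨ b)
≡ ¬¬(¬(¬d ∧ b ∧ (¬b ∨ ¬d ∨ c)) ∧ d) ∧ ¬b
≡ ¬(¬d ∧ b ∧ (¬b ∨ ¬d ∨ c)) ∧ d ∧ ¬b
≡ (¬¬d ∨ ¬b ∨ ¬(¬b ∨ ¬d ∨ c)) ∧ d ∧ ¬b
≡ (d ∨ ¬b ∨ ¬(¬b ∨ ¬d ∨ c)) ∧ d ∧ ¬b
≡ (d ∨ ¬b ∨ (¬¬b ∧ ¬¬d ∧ ¬c)) ∧ d ∧ ¬b
≡ (d ∨ ¬b ∨ (b ∧ ¬¬d ∧ ¬c)) ∧ d ∧ ¬b
≡ (d ∨ ¬b ∨ (b ∧ d ∧ ¬c)) ∧ d ∧ ¬b
≡ (d ∧ d ∧ ¬b) ∨ (¬b ∧ d ∧ ¬b) ∨ (b ∧ d ∧ ¬c ∧ d ∧ ¬b)
≡ d ∧ ¬b

d ∧ ¬b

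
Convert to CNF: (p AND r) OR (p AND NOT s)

(p AND r) OR (p AND NOT s)
≡ (p OR p) AND (p OR NOT s) AND (r OR p) AND (r OR NOT s)   [distribute OR over AND]
≡ p AND (r OR NOT s)   [simplify]

p AND (r OR NOT s)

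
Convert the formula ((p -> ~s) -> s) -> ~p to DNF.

((p -> ~s) -> s) -> ~p
≡ ~((p -> ~s) -> s) | ~p
≡ ~(~(p -> ~s) | s) | ~p
≡ ~(~(~p | ~s) | s) | ~p
≡ (~~(~p | ~s) & ~s) | ~p
≡ ((~p | ~s) & ~s) | ~p
≡ (~p & ~s) | (~s & ~s) | ~p
≡ ~s | ~p

~s | ~p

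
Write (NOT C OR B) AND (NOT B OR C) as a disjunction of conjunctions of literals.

(NOT C AND NOT B) OR (B AND C)

(NOT C OR B) AND (NOT B OR C)
≡ (NOT C AND NOT B) OR (NOT C AND C) OR (B AND NOT B) OR (B AND C)   (distribute AND over OR)
≡ (NOT C AND NOT B) OR (B AND C)   (simplify)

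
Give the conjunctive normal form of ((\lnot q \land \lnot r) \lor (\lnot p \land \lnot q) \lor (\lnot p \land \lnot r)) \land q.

((\lnot q \land \lnot r) \lor (\lnot p \land \lnot q) \lor (\lnot p \land \lnot r)) \land q
≡ (\lnot q \lor \lnot p \lor \lnot p) \land (\lnot q \lor \lnot p \lor \lnot r) \land (\lnot q \lor \lnot q \lor \lnot p) \land (\lnot q \lor \lnot q \lor \lnot r) \land (\lnot r \lor \lnot p \lor \lnot p) \land (\lnot r \lor \lnot p \lor \lnot r) \land (\lnot r \lor \lnot q \lor \lnot p) \land (\lnot r \lor \lnot q \lor \lnot r) \land q   [distribute \lor over \land]
≡ (\lnot q \lor \lnot p) \land (\lnot q \lor \lnot r) \land (\lnot r \lor \lnot p) \land q   [simplify]

(\lnot q \lor \lnot p) \land (\lnot q \lor \lnot r) \land (\lnot r \lor \lnot p) \land q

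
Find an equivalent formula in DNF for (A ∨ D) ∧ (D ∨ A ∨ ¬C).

A ∨ D

(A ∨ D) ∧ (D ∨ A ∨ ¬C)
≡ (A ∧ D) ∨ (A ∧ A) ∨ (A ∧ ¬C) ∨ (D ∧ D) ∨ (D ∧ A) ∨ (D ∧ ¬C)   [distribute ∧ over ∨]
≡ A ∨ D   [simplify]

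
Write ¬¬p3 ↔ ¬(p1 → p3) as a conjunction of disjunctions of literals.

¬¬p3 ↔ ¬(p1 → p3)
⇔ (¬¬p3 → ¬(p1 → p3)) ∧ (¬(p1 → p3) → ¬¬p3)   [eliminate ↔]
⇔ (¬¬¬p3 ∨ ¬(p1 → p3)) ∧ (¬(p1 → p3) → ¬¬p3)   [eliminate →]
⇔ (¬¬¬p3 ∨ ¬(¬p1 ∨ p3)) ∧ (¬(p1 → p3) → ¬¬p3)   [eliminate →]
⇔ (¬¬¬p3 ∨ ¬(¬p1 ∨ p3)) ∧ (¬¬(p1 → p3) ∨ ¬¬p3)   [eliminate →]
⇔ (¬¬¬p3 ∨ ¬(¬p1 ∨ p3)) ∧ (¬¬(¬p1 ∨ p3) ∨ ¬¬p3)   [eliminate →]
⇔ (¬p3 ∨ ¬(¬p1 ∨ p3)) ∧ (¬¬(¬p1 ∨ p3) ∨ ¬¬p3)   [double negation]
⇔ (¬p3 ∨ (¬¬p1 ∧ ¬p3)) ∧ (¬¬(¬p1 ∨ p3) ∨ ¬¬p3)   [De Morgan]
⇔ (¬p3 ∨ (p1 ∧ ¬p3)) ∧ (¬¬(¬p1 ∨ p3) ∨ ¬¬p3)   [double negation]
⇔ (¬p3 ∨ (p1 ∧ ¬p3)) ∧ (¬p1 ∨ p3 ∨ ¬¬p3)   [double negation]
⇔ (¬p3 ∨ (p1 ∧ ¬p3)) ∧ (¬p1 ∨ p3 ∨ p3)   [double negation]
⇔ (¬p3 ∨ p1) ∧ (¬p3 ∨ ¬p3) ∧ (¬p1 ∨ p3 ∨ p3)   [distribute ∨ over ∧]
⇔ ¬p3 ∧ (¬p1 ∨ p3)   [simplify]

¬p3 ∧ (¬p1 ∨ p3)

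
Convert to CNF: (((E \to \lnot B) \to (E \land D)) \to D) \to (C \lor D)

(((E \to \lnot B) \to (E \land D)) \to D) \to (C \lor D)
⇔ \lnot (((E \to \lnot B) \to (E \land D)) \to D) \lor C \lor D   — eliminate \to
⇔ \lnot (\lnot ((E \to \lnot B) \to (E \land D)) \lor D) \lor C \lor D   — eliminate \to
⇔ \lnot (\lnot (\lnot (E \to \lnot B) \lor (E \land D)) \lor D) \lor C \lor D   — eliminate \to
⇔ \lnot (\lnot (\lnot (\lnot E \lor \lnot B) \lor (E \land D)) \lor D) \lor C \lor D   — eliminate \to
⇔ (\lnot \lnot (\lnot (\lnot E \lor \lnot B) \lor (E \land D)) \land \lnot D) \lor C \lor D   — De Morgan
⇔ ((\lnot (\lnot E \lor \lnot B) \lor (E \land D)) \land \lnot D) \lor C \lor D   — double negation
⇔ (((\lnot \lnot E \land \lnot \lnot B) \lor (E \land D)) \land \lnot D) \lor C \lor D   — De Morgan
⇔ (((E \land \lnot \lnot B) \lor (E \land D)) \land \lnot D) \lor C \lor D   — double negation
⇔ (((E \land B) \lor (E \land D)) \land \lnot D) \lor C \lor D   — double negation
⇔ (E \lor E \lor C \lor D) \land (E \lor D \lor C \lor D) \land (B \lor E \lor C \lor D) \land (B \lor D \lor C \lor D) \land (\lnot D \lor C \lor D)   — distribute \lor over \land
⇔ (E \lor C \lor D) \land (B \lor D \lor C)   — simplify

(E \lor C \lor D) \land (B \lor D \lor C)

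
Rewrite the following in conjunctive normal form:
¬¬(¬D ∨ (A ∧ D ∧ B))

¬¬(¬D ∨ (A ∧ D ∧ B))
≡ ¬D ∨ (A ∧ D ∧ B)   [double negation]
≡ (¬D ∨ A) ∧ (¬D ∨ D) ∧ (¬D ∨ B)   [distribute ∨ over ∧]
≡ (¬D ∨ A) ∧ (¬D ∨ B)   [simplify]

(¬D ∨ A) ∧ (¬D ∨ B)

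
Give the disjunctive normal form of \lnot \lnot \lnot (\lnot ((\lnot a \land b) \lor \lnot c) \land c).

\lnot \lnot \lnot (\lnot ((\lnot a \land b) \lor \lnot c) \land c)
≡ \lnot (\lnot ((\lnot a \land b) \lor \lnot c) \land c)   — double negation
≡ \lnot \lnot ((\lnot a \land b) \lor \lnot c) \lor \lnot c   — De Morgan
≡ (\lnot a \land b) \lor \lnot c \lor \lnot c   — double negation
≡ (\lnot a \land b) \lor \lnot c   — simplify

(\lnot a \land b) \lor \lnot c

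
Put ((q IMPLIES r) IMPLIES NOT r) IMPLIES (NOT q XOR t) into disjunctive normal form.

((q IMPLIES r) IMPLIES NOT r) IMPLIES (NOT q XOR t)
≡ NOT ((q IMPLIES r) IMPLIES NOT r) OR (NOT q XOR t)   [eliminate IMPLIES]
≡ NOT (NOT (q IMPLIES r) OR NOT r) OR (NOT q XOR t)   [eliminate IMPLIES]
≡ NOT (NOT (NOT q OR r) OR NOT r) OR (NOT q XOR t)   [eliminate IMPLIES]
≡ NOT (NOT (NOT q OR r) OR NOT r) OR (NOT q AND NOT t) OR (NOT NOT q AND t)   [expand XOR]
≡ (NOT NOT (NOT q OR r) AND NOT NOT r) OR (NOT q AND NOT t) OR (NOT NOT q AND t)   [De Morgan]
≡ ((NOT q OR r) AND NOT NOT r) OR (NOT q AND NOT t) OR (NOT NOT q AND t)   [double negation]
≡ ((NOT q OR r) AND r) OR (NOT q AND NOT t) OR (NOT NOT q AND t)   [double negation]
≡ ((NOT q OR r) AND r) OR (NOT q AND NOT t) OR (q AND t)   [double negation]
≡ (NOT q AND r) OR (r AND r) OR (NOT q AND NOT t) OR (q AND t)   [distribute AND over OR]
≡ r OR (NOT q AND NOT t) OR (q AND t)   [simplify]

r OR (NOT q AND NOT t) OR (q AND t)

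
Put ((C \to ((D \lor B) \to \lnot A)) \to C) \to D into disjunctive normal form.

\lnot C \lor D

((C \to ((D \lor B) \to \lnot A)) \to C) \to D
≡ \lnot ((C \to ((D \lor B) \to \lnot A)) \to C) \lor D   [eliminate \to]
≡ \lnot (\lnot (C \to ((D \lor B) \to \lnot A)) \lor C) \lor D   [eliminate \to]
≡ \lnot (\lnot (\lnot C \lor ((D \lor B) \to \lnot A)) \lor C) \lor D   [eliminate \to]
≡ \lnot (\lnot (\lnot C \lor \lnot (D \lor B) \lor \lnot A) \lor C) \lor D   [eliminate \to]
≡ (\lnot \lnot (\lnot C \lor \lnot (D \lor B) \lor \lnot A) \land \lnot C) \lor D   [De Morgan]
≡ ((\lnot C \lor \lnot (D \lor B) \lor \lnot A) \land \lnot C) \lor D   [double negation]
≡ ((\lnot C \lor (\lnot D \land \lnot B) \lor \lnot A) \land \lnot C) \lor D   [De Morgan]
≡ (\lnot C \land \lnot C) \lor (\lnot D \land \lnot B \land \lnot C) \lor (\lnot A \land \lnot C) \lor D   [distribute \land over \lor]
≡ \lnot C \lor D   [simplify]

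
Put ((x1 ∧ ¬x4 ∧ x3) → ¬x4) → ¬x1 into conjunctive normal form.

((x1 ∧ ¬x4 ∧ x3) → ¬x4) → ¬x1
= ¬((x1 ∧ ¬x4 ∧ x3) → ¬x4) ∨ ¬x1   [eliminate →]
= ¬(¬(x1 ∧ ¬x4 ∧ x3) ∨ ¬x4) ∨ ¬x1   [eliminate →]
= (¬¬(x1 ∧ ¬x4 ∧ x3) ∧ ¬¬x4) ∨ ¬x1   [De Morgan]
= (x1 ∧ ¬x4 ∧ x3 ∧ ¬¬x4) ∨ ¬x1   [double negation]
= (x1 ∧ ¬x4 ∧ x3 ∧ x4) ∨ ¬x1   [double negation]
= (x1 ∨ ¬x1) ∧ (¬x4 ∨ ¬x1) ∧ (x3 ∨ ¬x1) ∧ (x4 ∨ ¬x1)   [distribute ∨ over ∧]
= (¬x4 ∨ ¬x1) ∧ (x3 ∨ ¬x1) ∧ (x4 ∨ ¬x1)   [simplify]

(¬x4 ∨ ¬x1) ∧ (x3 ∨ ¬x1) ∧ (x4 ∨ ¬x1)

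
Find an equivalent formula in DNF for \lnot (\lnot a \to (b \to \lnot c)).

\lnot (\lnot a \to (b \to \lnot c))
≡ \lnot (\lnot \lnot a \lor (b \to \lnot c))   — eliminate \to
≡ \lnot (\lnot \lnot a \lor \lnot b \lor \lnot c)   — eliminate \to
≡ \lnot \lnot \lnot a \land \lnot \lnot b \land \lnot \lnot c   — De Morgan
≡ \lnot a \land \lnot \lnot b \land \lnot \lnot c   — double negation
≡ \lnot a \land b \land \lnot \lnot c   — double negation
≡ \lnot a \land b \land c   — double negation

\lnot a \land b \land c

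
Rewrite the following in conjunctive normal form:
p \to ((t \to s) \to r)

(\lnot p \lor t \lor r) \land (\lnot p \lor \lnot s \lor r)

p \to ((t \to s) \to r)
= \lnot p \lor ((t \to s) \to r)   [eliminate \to]
= \lnot p \lor \lnot (t \to s) \lor r   [eliminate \to]
= \lnot p \lor \lnot (\lnot t \lor s) \lor r   [eliminate \to]
= \lnot p \lor (\lnot \lnot t \land \lnot s) \lor r   [De Morgan]
= \lnot p \lor (t \land \lnot s) \lor r   [double negation]
= (\lnot p \lor t \lor r) \land (\lnot p \lor \lnot s \lor r)   [distribute \lor over \land]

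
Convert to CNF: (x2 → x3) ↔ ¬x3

¬x3 ∧ (x3 ∨ ¬x2)

(x2 → x3) ↔ ¬x3
= ((x2 → x3) → ¬x3) ∧ (¬x3 → (x2 → x3))   (eliminate ↔)
= (¬(x2 → x3) ∨ ¬x3) ∧ (¬x3 → (x2 → x3))   (eliminate →)
= (¬(¬x2 ∨ x3) ∨ ¬x3) ∧ (¬x3 → (x2 → x3))   (eliminate →)
= (¬(¬x2 ∨ x3) ∨ ¬x3) ∧ (¬¬x3 ∨ (x2 → x3))   (eliminate →)
= (¬(¬x2 ∨ x3) ∨ ¬x3) ∧ (¬¬x3 ∨ ¬x2 ∨ x3)   (eliminate →)
= ((¬¬x2 ∧ ¬x3) ∨ ¬x3) ∧ (¬¬x3 ∨ ¬x2 ∨ x3)   (De Morgan)
= ((x2 ∧ ¬x3) ∨ ¬x3) ∧ (¬¬x3 ∨ ¬x2 ∨ x3)   (double negation)
= ((x2 ∧ ¬x3) ∨ ¬x3) ∧ (x3 ∨ ¬x2 ∨ x3)   (double negation)
= (x2 ∨ ¬x3) ∧ (¬x3 ∨ ¬x3) ∧ (x3 ∨ ¬x2 ∨ x3)   (distribute ∨ over ∧)
= ¬x3 ∧ (x3 ∨ ¬x2)   (simplify)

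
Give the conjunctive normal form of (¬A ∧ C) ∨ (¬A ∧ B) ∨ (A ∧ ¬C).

(¬A ∨ ¬C) ∧ (C ∨ B ∨ A)

(¬A ∧ C) ∨ (¬A ∧ B) ∨ (A ∧ ¬C)
≡ (¬A ∨ ¬A ∨ A) ∧ (¬A ∨ ¬A ∨ ¬C) ∧ (¬A ∨ B ∨ A) ∧ (¬A ∨ B ∨ ¬C) ∧ (C ∨ ¬A ∨ A) ∧ (C ∨ ¬A ∨ ¬C) ∧ (C ∨ B ∨ A) ∧ (C ∨ B ∨ ¬C)   [distribute ∨ over ∧]
≡ (¬A ∨ ¬C) ∧ (C ∨ B ∨ A)   [simplify]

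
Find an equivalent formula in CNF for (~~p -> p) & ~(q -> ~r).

(~~p -> p) & ~(q -> ~r)
⇔ (~~~p | p) & ~(q -> ~r)   [eliminate ->]
⇔ (~~~p | p) & ~(~q | ~r)   [eliminate ->]
⇔ (~p | p) & ~(~q | ~r)   [double negation]
⇔ (~p | p) & ~~q & ~~r   [De Morgan]
⇔ (~p | p) & q & ~~r   [double negation]
⇔ (~p | p) & q & r   [double negation]
⇔ q & r   [simplify]

q & r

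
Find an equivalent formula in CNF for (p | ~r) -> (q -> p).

(p | ~r) -> (q -> p)
≡ ~(p | ~r) | (q -> p)   [eliminate ->]
≡ ~(p | ~r) | ~q | p   [eliminate ->]
≡ (~p & ~~r) | ~q | p   [De Morgan]
≡ (~p & r) | ~q | p   [double negation]
≡ (~p | ~q | p) & (r | ~q | p)   [distribute | over &]
≡ r | ~q | p   [simplify]

r | ~q | p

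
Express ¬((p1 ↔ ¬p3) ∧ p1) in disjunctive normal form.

(p1 ∧ p3) ∨ ¬p1

¬((p1 ↔ ¬p3) ∧ p1)
= ¬((p1 → ¬p3) ∧ (¬p3 → p1) ∧ p1)   [eliminate ↔]
= ¬((¬p1 ∨ ¬p3) ∧ (¬p3 → p1) ∧ p1)   [eliminate →]
= ¬((¬p1 ∨ ¬p3) ∧ (¬¬p3 ∨ p1) ∧ p1)   [eliminate →]
= ¬(¬p1 ∨ ¬p3) ∨ ¬(¬¬p3 ∨ p1) ∨ ¬p1   [De Morgan]
= (¬¬p1 ∧ ¬¬p3) ∨ ¬(¬¬p3 ∨ p1) ∨ ¬p1   [De Morgan]
= (p1 ∧ ¬¬p3) ∨ ¬(¬¬p3 ∨ p1) ∨ ¬p1   [double negation]
= (p1 ∧ p3) ∨ ¬(¬¬p3 ∨ p1) ∨ ¬p1   [double negation]
= (p1 ∧ p3) ∨ (¬¬¬p3 ∧ ¬p1) ∨ ¬p1   [De Morgan]
= (p1 ∧ p3) ∨ (¬p3 ∧ ¬p1) ∨ ¬p1   [double negation]
= (p1 ∧ p3) ∨ ¬p1   [simplify]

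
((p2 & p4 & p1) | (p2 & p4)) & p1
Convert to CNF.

((p2 & p4 & p1) | (p2 & p4)) & p1
⇔ (p2 | p2) & (p2 | p4) & (p4 | p2) & (p4 | p4) & (p1 | p2) & (p1 | p4) & p1   [distribute | over &]
⇔ p2 & p4 & p1   [simplify]

p2 & p4 & p1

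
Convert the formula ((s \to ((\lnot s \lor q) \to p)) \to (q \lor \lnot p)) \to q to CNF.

p \lor q

((s \to ((\lnot s \lor q) \to p)) \to (q \lor \lnot p)) \to q
≡ \lnot ((s \to ((\lnot s \lor q) \to p)) \to (q \lor \lnot p)) \lor q
≡ \lnot (\lnot (s \to ((\lnot s \lor q) \to p)) \lor q \lor \lnot p) \lor q
≡ \lnot (\lnot (\lnot s \lor ((\lnot s \lor q) \to p)) \lor q \lor \lnot p) \lor q
≡ \lnot (\lnot (\lnot s \lor \lnot (\lnot s \lor q) \lor p) \lor q \lor \lnot p) \lor q
≡ (\lnot \lnot (\lnot s \lor \lnot (\lnot s \lor q) \lor p) \land \lnot q \land \lnot \lnot p) \lor q
≡ ((\lnot s \lor \lnot (\lnot s \lor q) \lor p) \land \lnot q \land \lnot \lnot p) \lor q
≡ ((\lnot s \lor (\lnot \lnot s \land \lnot q) \lor p) \land \lnot q \land \lnot \lnot p) \lor q
≡ ((\lnot s \lor (s \land \lnot q) \lor p) \land \lnot q \land \lnot \lnot p) \lor q
≡ ((\lnot s \lor (s \land \lnot q) \lor p) \land \lnot q \land p) \lor q
≡ (\lnot s \lor s \lor p \lor q) \land (\lnot s \lor \lnot q \lor p \lor q) \land (\lnot q \lor q) \land (p \lor q)
≡ p \lor q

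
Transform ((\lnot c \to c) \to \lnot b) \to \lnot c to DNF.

c \land b \lor \lnot c

((\lnot c \to c) \to \lnot b) \to \lnot c
≡ \lnot ((\lnot c \to c) \to \lnot b) \lor \lnot c   — eliminate \to
≡ \lnot (\lnot (\lnot c \to c) \lor \lnot b) \lor \lnot c   — eliminate \to
≡ \lnot (\lnot (\lnot \lnot c \lor c) \lor \lnot b) \lor \lnot c   — eliminate \to
≡ \lnot \lnot (\lnot \lnot c \lor c) \land \lnot \lnot b \lor \lnot c   — De Morgan
≡ (\lnot \lnot c \lor c) \land \lnot \lnot b \lor \lnot c   — double negation
≡ (c \lor c) \land \lnot \lnot b \lor \lnot c   — double negation
≡ (c \lor c) \land b \lor \lnot c   — double negation
≡ c \land b \lor c \land b \lor \lnot c   — distribute \land over \lor
≡ c \land b \lor \lnot c   — simplify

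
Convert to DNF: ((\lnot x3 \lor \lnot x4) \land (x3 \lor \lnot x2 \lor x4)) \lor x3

(\lnot x3 \land \lnot x2) \lor (\lnot x3 \land x4) \lor (\lnot x4 \land \lnot x2) \lor x3

((\lnot x3 \lor \lnot x4) \land (x3 \lor \lnot x2 \lor x4)) \lor x3
≡ (\lnot x3 \land x3) \lor (\lnot x3 \land \lnot x2) \lor (\lnot x3 \land x4) \lor (\lnot x4 \land x3) \lor (\lnot x4 \land \lnot x2) \lor (\lnot x4 \land x4) \lor x3
≡ (\lnot x3 \land \lnot x2) \lor (\lnot x3 \land x4) \lor (\lnot x4 \land \lnot x2) \lor x3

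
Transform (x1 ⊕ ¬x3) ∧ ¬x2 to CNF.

(x1 ∨ ¬x3) ∧ (¬x1 ∨ x3) ∧ ¬x2

(x1 ⊕ ¬x3) ∧ ¬x2
⇔ (x1 ∨ ¬x3) ∧ ¬(x1 ∧ ¬x3) ∧ ¬x2   (expand ⊕)
⇔ (x1 ∨ ¬x3) ∧ (¬x1 ∨ ¬¬x3) ∧ ¬x2   (De Morgan)
⇔ (x1 ∨ ¬x3) ∧ (¬x1 ∨ x3) ∧ ¬x2   (double negation)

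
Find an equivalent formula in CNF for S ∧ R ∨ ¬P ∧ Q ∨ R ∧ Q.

(S ∨ Q) ∧ (R ∨ ¬P) ∧ (R ∨ Q)

S ∧ R ∨ ¬P ∧ Q ∨ R ∧ Q
≡ (S ∨ ¬P ∨ R) ∧ (S ∨ ¬P ∨ Q) ∧ (S ∨ Q ∨ R) ∧ (S ∨ Q ∨ Q) ∧ (R ∨ ¬P ∨ R) ∧ (R ∨ ¬P ∨ Q) ∧ (R ∨ Q ∨ R) ∧ (R ∨ Q ∨ Q)   [distribute ∨ over ∧]
≡ (S ∨ Q) ∧ (R ∨ ¬P) ∧ (R ∨ Q)   [simplify]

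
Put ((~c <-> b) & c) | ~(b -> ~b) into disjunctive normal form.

((~c <-> b) & c) | ~(b -> ~b)
⇔ ((~c -> b) & (b -> ~c) & c) | ~(b -> ~b)   (eliminate <->)
⇔ ((~~c | b) & (b -> ~c) & c) | ~(b -> ~b)   (eliminate ->)
⇔ ((~~c | b) & (~b | ~c) & c) | ~(b -> ~b)   (eliminate ->)
⇔ ((~~c | b) & (~b | ~c) & c) | ~(~b | ~b)   (eliminate ->)
⇔ ((c | b) & (~b | ~c) & c) | ~(~b | ~b)   (double negation)
⇔ ((c | b) & (~b | ~c) & c) | (~~b & ~~b)   (De Morgan)
⇔ ((c | b) & (~b | ~c) & c) | (b & ~~b)   (double negation)
⇔ ((c | b) & (~b | ~c) & c) | (b & b)   (double negation)
⇔ (c & ~b & c) | (c & ~c & c) | (b & ~b & c) | (b & ~c & c) | (b & b)   (distribute & over |)
⇔ (c & ~b) | b   (simplify)

(c & ~b) | b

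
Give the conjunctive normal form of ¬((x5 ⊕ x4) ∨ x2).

¬((x5 ⊕ x4) ∨ x2)
= ¬(((x5 ∨ x4) ∧ ¬(x5 ∧ x4)) ∨ x2)   [expand ⊕]
= ¬((x5 ∨ x4) ∧ ¬(x5 ∧ x4)) ∧ ¬x2   [De Morgan]
= (¬(x5 ∨ x4) ∨ ¬¬(x5 ∧ x4)) ∧ ¬x2   [De Morgan]
= ((¬x5 ∧ ¬x4) ∨ ¬¬(x5 ∧ x4)) ∧ ¬x2   [De Morgan]
= ((¬x5 ∧ ¬x4) ∨ (x5 ∧ x4)) ∧ ¬x2   [double negation]
= (¬x5 ∨ x5) ∧ (¬x5 ∨ x4) ∧ (¬x4 ∨ x5) ∧ (¬x4 ∨ x4) ∧ ¬x2   [distribute ∨ over ∧]
= (¬x5 ∨ x4) ∧ (¬x4 ∨ x5) ∧ ¬x2   [simplify]

(¬x5 ∨ x4) ∧ (¬x4 ∨ x5) ∧ ¬x2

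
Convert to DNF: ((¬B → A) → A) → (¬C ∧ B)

(B ∧ ¬A) ∨ (¬C ∧ B)

((¬B → A) → A) → (¬C ∧ B)
= ¬((¬B → A) → A) ∨ (¬C ∧ B)   — eliminate →
= ¬(¬(¬B → A) ∨ A) ∨ (¬C ∧ B)   — eliminate →
= ¬(¬(¬¬B ∨ A) ∨ A) ∨ (¬C ∧ B)   — eliminate →
= (¬¬(¬¬B ∨ A) ∧ ¬A) ∨ (¬C ∧ B)   — De Morgan
= ((¬¬B ∨ A) ∧ ¬A) ∨ (¬C ∧ B)   — double negation
= ((B ∨ A) ∧ ¬A) ∨ (¬C ∧ B)   — double negation
= (B ∧ ¬A) ∨ (A ∧ ¬A) ∨ (¬C ∧ B)   — distribute ∧ over ∨
= (B ∧ ¬A) ∨ (¬C ∧ B)   — simplify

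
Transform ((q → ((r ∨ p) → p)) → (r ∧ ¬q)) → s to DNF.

((q → ((r ∨ p) → p)) → (r ∧ ¬q)) → s
⇔ ¬((q → ((r ∨ p) → p)) → (r ∧ ¬q)) ∨ s
⇔ ¬(¬(q → ((r ∨ p) → p)) ∨ (r ∧ ¬q)) ∨ s
⇔ ¬(¬(¬q ∨ ((r ∨ p) → p)) ∨ (r ∧ ¬q)) ∨ s
⇔ ¬(¬(¬q ∨ ¬(r ∨ p) ∨ p) ∨ (r ∧ ¬q)) ∨ s
⇔ (¬¬(¬q ∨ ¬(r ∨ p) ∨ p) ∧ ¬(r ∧ ¬q)) ∨ s
⇔ ((¬q ∨ ¬(r ∨ p) ∨ p) ∧ ¬(r ∧ ¬q)) ∨ s
⇔ ((¬q ∨ (¬r ∧ ¬p) ∨ p) ∧ ¬(r ∧ ¬q)) ∨ s
⇔ ((¬q ∨ (¬r ∧ ¬p) ∨ p) ∧ (¬r ∨ ¬¬q)) ∨ s
⇔ ((¬q ∨ (¬r ∧ ¬p) ∨ p) ∧ (¬r ∨ q)) ∨ s
⇔ (¬q ∧ ¬r) ∨ (¬q ∧ q) ∨ (¬r ∧ ¬p ∧ ¬r) ∨ (¬r ∧ ¬p ∧ q) ∨ (p ∧ ¬r) ∨ (p ∧ q) ∨ s
⇔ (¬q ∧ ¬r) ∨ (¬r ∧ ¬p) ∨ (p ∧ ¬r) ∨ (p ∧ q) ∨ s

(¬q ∧ ¬r) ∨ (¬r ∧ ¬p) ∨ (p ∧ ¬r) ∨ (p ∧ q) ∨ s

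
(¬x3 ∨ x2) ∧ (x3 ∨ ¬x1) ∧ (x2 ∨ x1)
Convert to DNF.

(¬x3 ∨ x2) ∧ (x3 ∨ ¬x1) ∧ (x2 ∨ x1)
⇔ (¬x3 ∧ x3 ∧ x2) ∨ (¬x3 ∧ x3 ∧ x1) ∨ (¬x3 ∧ ¬x1 ∧ x2) ∨ (¬x3 ∧ ¬x1 ∧ x1) ∨ (x2 ∧ x3 ∧ x2) ∨ (x2 ∧ x3 ∧ x1) ∨ (x2 ∧ ¬x1 ∧ x2) ∨ (x2 ∧ ¬x1 ∧ x1)   (distribute ∧ over ∨)
⇔ (x2 ∧ x3) ∨ (x2 ∧ ¬x1)   (simplify)

(x2 ∧ x3) ∨ (x2 ∧ ¬x1)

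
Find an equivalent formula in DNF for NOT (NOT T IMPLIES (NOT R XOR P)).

(NOT T AND R AND NOT P) OR (NOT T AND P AND NOT R)

NOT (NOT T IMPLIES (NOT R XOR P))
≡ NOT (NOT NOT T OR (NOT R XOR P))
≡ NOT (NOT NOT T OR (NOT R AND NOT P) OR (NOT NOT R AND P))
≡ NOT NOT NOT T AND NOT (NOT R AND NOT P) AND NOT (NOT NOT R AND P)
≡ NOT T AND NOT (NOT R AND NOT P) AND NOT (NOT NOT R AND P)
≡ NOT T AND (NOT NOT R OR NOT NOT P) AND NOT (NOT NOT R AND P)
≡ NOT T AND (R OR NOT NOT P) AND NOT (NOT NOT R AND P)
≡ NOT T AND (R OR P) AND NOT (NOT NOT R AND P)
≡ NOT T AND (R OR P) AND (NOT NOT NOT R OR NOT P)
≡ NOT T AND (R OR P) AND (NOT R OR NOT P)
≡ (NOT T AND R AND NOT R) OR (NOT T AND R AND NOT P) OR (NOT T AND P AND NOT R) OR (NOT T AND P AND NOT P)
≡ (NOT T AND R AND NOT P) OR (NOT T AND P AND NOT R)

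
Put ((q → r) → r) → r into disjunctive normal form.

(¬q ∧ ¬r) ∨ r

((q → r) → r) → r
= ¬((q → r) → r) ∨ r   — eliminate →
= ¬(¬(q → r) ∨ r) ∨ r   — eliminate →
= ¬(¬(¬q ∨ r) ∨ r) ∨ r   — eliminate →
= (¬¬(¬q ∨ r) ∧ ¬r) ∨ r   — De Morgan
= ((¬q ∨ r) ∧ ¬r) ∨ r   — double negation
= (¬q ∧ ¬r) ∨ (r ∧ ¬r) ∨ r   — distribute ∧ over ∨
= (¬q ∧ ¬r) ∨ r   — simplify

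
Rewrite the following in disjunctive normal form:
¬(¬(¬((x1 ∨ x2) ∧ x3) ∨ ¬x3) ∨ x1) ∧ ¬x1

(¬x1 ∧ ¬x2) ∨ (¬x3 ∧ ¬x1)

¬(¬(¬((x1 ∨ x2) ∧ x3) ∨ ¬x3) ∨ x1) ∧ ¬x1
≡ ¬¬(¬((x1 ∨ x2) ∧ x3) ∨ ¬x3) ∧ ¬x1 ∧ ¬x1   — De Morgan
≡ (¬((x1 ∨ x2) ∧ x3) ∨ ¬x3) ∧ ¬x1 ∧ ¬x1   — double negation
≡ (¬(x1 ∨ x2) ∨ ¬x3 ∨ ¬x3) ∧ ¬x1 ∧ ¬x1   — De Morgan
≡ ((¬x1 ∧ ¬x2) ∨ ¬x3 ∨ ¬x3) ∧ ¬x1 ∧ ¬x1   — De Morgan
≡ (¬x1 ∧ ¬x2 ∧ ¬x1 ∧ ¬x1) ∨ (¬x3 ∧ ¬x1 ∧ ¬x1) ∨ (¬x3 ∧ ¬x1 ∧ ¬x1)   — distribute ∧ over ∨
≡ (¬x1 ∧ ¬x2) ∨ (¬x3 ∧ ¬x1)   — simplify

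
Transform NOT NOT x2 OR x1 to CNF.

x2 OR x1

NOT NOT x2 OR x1
= x2 OR x1   [double negation]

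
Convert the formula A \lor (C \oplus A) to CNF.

A \lor C

A \lor (C \oplus A)
≡ A \lor ((C \lor A) \land \lnot (C \land A))   [expand \oplus]
≡ A \lor ((C \lor A) \land (\lnot C \lor \lnot A))   [De Morgan]
≡ (A \lor C \lor A) \land (A \lor \lnot C \lor \lnot A)   [distribute \lor over \land]
≡ A \lor C   [simplify]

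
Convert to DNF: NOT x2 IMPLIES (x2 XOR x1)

NOT x2 IMPLIES (x2 XOR x1)
≡ NOT NOT x2 OR (x2 XOR x1)
≡ NOT NOT x2 OR (x2 AND NOT x1) OR (NOT x2 AND x1)
≡ x2 OR (x2 AND NOT x1) OR (NOT x2 AND x1)
≡ x2 OR (NOT x2 AND x1)

x2 OR (NOT x2 AND x1)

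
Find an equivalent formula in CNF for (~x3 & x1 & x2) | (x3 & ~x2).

(~x3 & x1 & x2) | (x3 & ~x2)
= (~x3 | x3) & (~x3 | ~x2) & (x1 | x3) & (x1 | ~x2) & (x2 | x3) & (x2 | ~x2)   — distribute | over &
= (~x3 | ~x2) & (x1 | x3) & (x1 | ~x2) & (x2 | x3)   — simplify

(~x3 | ~x2) & (x1 | x3) & (x1 | ~x2) & (x2 | x3)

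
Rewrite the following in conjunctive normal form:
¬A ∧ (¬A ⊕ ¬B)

¬A ∧ (¬A ⊕ ¬B)
⇔ ¬A ∧ (¬A ∨ ¬B) ∧ ¬(¬A ∧ ¬B)   [expand ⊕]
⇔ ¬A ∧ (¬A ∨ ¬B) ∧ (¬¬A ∨ ¬¬B)   [De Morgan]
⇔ ¬A ∧ (¬A ∨ ¬B) ∧ (A ∨ ¬¬B)   [double negation]
⇔ ¬A ∧ (¬A ∨ ¬B) ∧ (A ∨ B)   [double negation]
⇔ ¬A ∧ (A ∨ B)   [simplify]

¬A ∧ (A ∨ B)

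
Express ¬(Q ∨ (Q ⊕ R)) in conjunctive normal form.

¬(Q ∨ (Q ⊕ R))
≡ ¬(Q ∨ ((Q ∨ R) ∧ ¬(Q ∧ R)))   [expand ⊕]
≡ ¬Q ∧ ¬((Q ∨ R) ∧ ¬(Q ∧ R))   [De Morgan]
≡ ¬Q ∧ (¬(Q ∨ R) ∨ ¬¬(Q ∧ R))   [De Morgan]
≡ ¬Q ∧ ((¬Q ∧ ¬R) ∨ ¬¬(Q ∧ R))   [De Morgan]
≡ ¬Q ∧ ((¬Q ∧ ¬R) ∨ (Q ∧ R))   [double negation]
≡ ¬Q ∧ (¬Q ∨ Q) ∧ (¬Q ∨ R) ∧ (¬R ∨ Q) ∧ (¬R ∨ R)   [distribute ∨ over ∧]
≡ ¬Q ∧ (¬R ∨ Q)   [simplify]

¬Q ∧ (¬R ∨ Q)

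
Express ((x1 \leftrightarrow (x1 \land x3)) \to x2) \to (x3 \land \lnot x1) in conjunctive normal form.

(\lnot x1 \lor x3) \land (\lnot x2 \lor x3) \land (\lnot x2 \lor \lnot x1)

((x1 \leftrightarrow (x1 \land x3)) \to x2) \to (x3 \land \lnot x1)
⇔ \lnot ((x1 \leftrightarrow (x1 \land x3)) \to x2) \lor (x3 \land \lnot x1)
⇔ \lnot (\lnot (x1 \leftrightarrow (x1 \land x3)) \lor x2) \lor (x3 \land \lnot x1)
⇔ \lnot (\lnot ((x1 \to (x1 \land x3)) \land ((x1 \land x3) \to x1)) \lor x2) \lor (x3 \land \lnot x1)
⇔ \lnot (\lnot ((\lnot x1 \lor (x1 \land x3)) \land ((x1 \land x3) \to x1)) \lor x2) \lor (x3 \land \lnot x1)
⇔ \lnot (\lnot ((\lnot x1 \lor (x1 \land x3)) \land (\lnot (x1 \land x3) \lor x1)) \lor x2) \lor (x3 \land \lnot x1)
⇔ (\lnot \lnot ((\lnot x1 \lor (x1 \land x3)) \land (\lnot (x1 \land x3) \lor x1)) \land \lnot x2) \lor (x3 \land \lnot x1)
⇔ ((\lnot x1 \lor (x1 \land x3)) \land (\lnot (x1 \land x3) \lor x1) \land \lnot x2) \lor (x3 \land \lnot x1)
⇔ ((\lnot x1 \lor (x1 \land x3)) \land (\lnot x1 \lor \lnot x3 \lor x1) \land \lnot x2) \lor (x3 \land \lnot x1)
⇔ (\lnot x1 \lor x1 \lor x3) \land (\lnot x1 \lor x1 \lor \lnot x1) \land (\lnot x1 \lor x3 \lor x3) \land (\lnot x1 \lor x3 \lor \lnot x1) \land (\lnot x1 \lor \lnot x3 \lor x1 \lor x3) \land (\lnot x1 \lor \lnot x3 \lor x1 \lor \lnot x1) \land (\lnot x2 \lor x3) \land (\lnot x2 \lor \lnot x1)
⇔ (\lnot x1 \lor x3) \land (\lnot x2 \lor x3) \land (\lnot x2 \lor \lnot x1)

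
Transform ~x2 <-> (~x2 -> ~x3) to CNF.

(x2 | ~x3) & ~x2

~x2 <-> (~x2 -> ~x3)
⇔ (~x2 -> (~x2 -> ~x3)) & ((~x2 -> ~x3) -> ~x2)   [eliminate <->]
⇔ (~~x2 | (~x2 -> ~x3)) & ((~x2 -> ~x3) -> ~x2)   [eliminate ->]
⇔ (~~x2 | ~~x2 | ~x3) & ((~x2 -> ~x3) -> ~x2)   [eliminate ->]
⇔ (~~x2 | ~~x2 | ~x3) & (~(~x2 -> ~x3) | ~x2)   [eliminate ->]
⇔ (~~x2 | ~~x2 | ~x3) & (~(~~x2 | ~x3) | ~x2)   [eliminate ->]
⇔ (x2 | ~~x2 | ~x3) & (~(~~x2 | ~x3) | ~x2)   [double negation]
⇔ (x2 | x2 | ~x3) & (~(~~x2 | ~x3) | ~x2)   [double negation]
⇔ (x2 | x2 | ~x3) & ((~~~x2 & ~~x3) | ~x2)   [De Morgan]
⇔ (x2 | x2 | ~x3) & ((~x2 & ~~x3) | ~x2)   [double negation]
⇔ (x2 | x2 | ~x3) & ((~x2 & x3) | ~x2)   [double negation]
⇔ (x2 | x2 | ~x3) & (~x2 | ~x2) & (x3 | ~x2)   [distribute | over &]
⇔ (x2 | ~x3) & ~x2   [simplify]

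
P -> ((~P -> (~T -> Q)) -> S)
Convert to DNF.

P -> ((~P -> (~T -> Q)) -> S)
≡ ~P | ((~P -> (~T -> Q)) -> S)   [eliminate ->]
≡ ~P | ~(~P -> (~T -> Q)) | S   [eliminate ->]
≡ ~P | ~(~~P | (~T -> Q)) | S   [eliminate ->]
≡ ~P | ~(~~P | ~~T | Q) | S   [eliminate ->]
≡ ~P | (~~~P & ~~~T & ~Q) | S   [De Morgan]
≡ ~P | (~P & ~~~T & ~Q) | S   [double negation]
≡ ~P | (~P & ~T & ~Q) | S   [double negation]
≡ ~P | S   [simplify]

~P | S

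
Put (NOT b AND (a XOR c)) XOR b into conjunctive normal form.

(a OR c OR b) AND (NOT a OR NOT c OR b)

(NOT b AND (a XOR c)) XOR b
≡ ((NOT b AND (a XOR c)) OR b) AND NOT (NOT b AND (a XOR c) AND b)   (expand XOR)
≡ ((NOT b AND (a OR c) AND NOT (a AND c)) OR b) AND NOT (NOT b AND (a XOR c) AND b)   (expand XOR)
≡ ((NOT b AND (a OR c) AND NOT (a AND c)) OR b) AND NOT (NOT b AND (a OR c) AND NOT (a AND c) AND b)   (expand XOR)
≡ ((NOT b AND (a OR c) AND (NOT a OR NOT c)) OR b) AND NOT (NOT b AND (a OR c) AND NOT (a AND c) AND b)   (De Morgan)
≡ ((NOT b AND (a OR c) AND (NOT a OR NOT c)) OR b) AND (NOT NOT b OR NOT (a OR c) OR NOT NOT (a AND c) OR NOT b)   (De Morgan)
≡ ((NOT b AND (a OR c) AND (NOT a OR NOT c)) OR b) AND (b OR NOT (a OR c) OR NOT NOT (a AND c) OR NOT b)   (double negation)
≡ ((NOT b AND (a OR c) AND (NOT a OR NOT c)) OR b) AND (b OR (NOT a AND NOT c) OR NOT NOT (a AND c) OR NOT b)   (De Morgan)
≡ ((NOT b AND (a OR c) AND (NOT a OR NOT c)) OR b) AND (b OR (NOT a AND NOT c) OR (a AND c) OR NOT b)   (double negation)
≡ (NOT b OR b) AND (a OR c OR b) AND (NOT a OR NOT c OR b) AND (b OR NOT a OR a OR NOT b) AND (b OR NOT a OR c OR NOT b) AND (b OR NOT c OR a OR NOT b) AND (b OR NOT c OR c OR NOT b)   (distribute OR over AND)
≡ (a OR c OR b) AND (NOT a OR NOT c OR b)   (simplify)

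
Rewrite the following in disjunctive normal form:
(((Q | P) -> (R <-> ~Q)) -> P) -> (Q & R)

(((Q | P) -> (R <-> ~Q)) -> P) -> (Q & R)
⇔ ~(((Q | P) -> (R <-> ~Q)) -> P) | (Q & R)   [eliminate ->]
⇔ ~(~((Q | P) -> (R <-> ~Q)) | P) | (Q & R)   [eliminate ->]
⇔ ~(~(~(Q | P) | (R <-> ~Q)) | P) | (Q & R)   [eliminate ->]
⇔ ~(~(~(Q | P) | ((R -> ~Q) & (~Q -> R))) | P) | (Q & R)   [eliminate <->]
⇔ ~(~(~(Q | P) | ((~R | ~Q) & (~Q -> R))) | P) | (Q & R)   [eliminate ->]
⇔ ~(~(~(Q | P) | ((~R | ~Q) & (~~Q | R))) | P) | (Q & R)   [eliminate ->]
⇔ (~~(~(Q | P) | ((~R | ~Q) & (~~Q | R))) & ~P) | (Q & R)   [De Morgan]
⇔ ((~(Q | P) | ((~R | ~Q) & (~~Q | R))) & ~P) | (Q & R)   [double negation]
⇔ (((~Q & ~P) | ((~R | ~Q) & (~~Q | R))) & ~P) | (Q & R)   [De Morgan]
⇔ (((~Q & ~P) | ((~R | ~Q) & (Q | R))) & ~P) | (Q & R)   [double negation]
⇔ (~Q & ~P & ~P) | (~R & Q & ~P) | (~R & R & ~P) | (~Q & Q & ~P) | (~Q & R & ~P) | (Q & R)   [distribute & over |]
⇔ (~Q & ~P) | (~R & Q & ~P) | (Q & R)   [simplify]

(~Q & ~P) | (~R & Q & ~P) | (Q & R)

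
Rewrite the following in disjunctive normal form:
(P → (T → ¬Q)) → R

(P → (T → ¬Q)) → R
≡ ¬(P → (T → ¬Q)) ∨ R   — eliminate →
≡ ¬(¬P ∨ (T → ¬Q)) ∨ R   — eliminate →
≡ ¬(¬P ∨ ¬T ∨ ¬Q) ∨ R   — eliminate →
≡ (¬¬P ∧ ¬¬T ∧ ¬¬Q) ∨ R   — De Morgan
≡ (P ∧ ¬¬T ∧ ¬¬Q) ∨ R   — double negation
≡ (P ∧ T ∧ ¬¬Q) ∨ R   — double negation
≡ (P ∧ T ∧ Q) ∨ R   — double negation

(P ∧ T ∧ Q) ∨ R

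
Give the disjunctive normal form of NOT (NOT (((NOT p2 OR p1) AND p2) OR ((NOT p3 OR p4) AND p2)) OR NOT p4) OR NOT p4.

(p4 AND p2) OR NOT p4

NOT (NOT (((NOT p2 OR p1) AND p2) OR ((NOT p3 OR p4) AND p2)) OR NOT p4) OR NOT p4
≡ (NOT NOT (((NOT p2 OR p1) AND p2) OR ((NOT p3 OR p4) AND p2)) AND NOT NOT p4) OR NOT p4   [De Morgan]
≡ ((((NOT p2 OR p1) AND p2) OR ((NOT p3 OR p4) AND p2)) AND NOT NOT p4) OR NOT p4   [double negation]
≡ ((((NOT p2 OR p1) AND p2) OR ((NOT p3 OR p4) AND p2)) AND p4) OR NOT p4   [double negation]
≡ (NOT p2 AND p2 AND p4) OR (p1 AND p2 AND p4) OR (NOT p3 AND p2 AND p4) OR (p4 AND p2 AND p4) OR NOT p4   [distribute AND over OR]
≡ (p4 AND p2) OR NOT p4   [simplify]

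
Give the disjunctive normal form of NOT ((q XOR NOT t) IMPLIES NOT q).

NOT ((q XOR NOT t) IMPLIES NOT q)
⇔ NOT (NOT (q XOR NOT t) OR NOT q)
⇔ NOT (NOT ((q AND NOT NOT t) OR (NOT q AND NOT t)) OR NOT q)
⇔ NOT NOT ((q AND NOT NOT t) OR (NOT q AND NOT t)) AND NOT NOT q
⇔ ((q AND NOT NOT t) OR (NOT q AND NOT t)) AND NOT NOT q
⇔ ((q AND t) OR (NOT q AND NOT t)) AND NOT NOT q
⇔ ((q AND t) OR (NOT q AND NOT t)) AND q
⇔ (q AND t AND q) OR (NOT q AND NOT t AND q)
⇔ q AND t

q AND t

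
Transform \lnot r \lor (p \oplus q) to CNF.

\lnot r \lor (p \oplus q)
= \lnot r \lor ((p \lor q) \land \lnot (p \land q))   (expand \oplus)
= \lnot r \lor ((p \lor q) \land (\lnot p \lor \lnot q))   (De Morgan)
= (\lnot r \lor p \lor q) \land (\lnot r \lor \lnot p \lor \lnot q)   (distribute \lor over \land)

(\lnot r \lor p \lor q) \land (\lnot r \lor \lnot p \lor \lnot q)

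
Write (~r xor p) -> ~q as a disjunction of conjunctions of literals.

(r & ~p) | (p & ~r) | ~q

(~r xor p) -> ~q
= ~(~r xor p) | ~q   [eliminate ->]
= ~((~r & ~p) | (~~r & p)) | ~q   [expand xor]
= (~(~r & ~p) & ~(~~r & p)) | ~q   [De Morgan]
= ((~~r | ~~p) & ~(~~r & p)) | ~q   [De Morgan]
= ((r | ~~p) & ~(~~r & p)) | ~q   [double negation]
= ((r | p) & ~(~~r & p)) | ~q   [double negation]
= ((r | p) & (~~~r | ~p)) | ~q   [De Morgan]
= ((r | p) & (~r | ~p)) | ~q   [double negation]
= (r & ~r) | (r & ~p) | (p & ~r) | (p & ~p) | ~q   [distribute & over |]
= (r & ~p) | (p & ~r) | ~q   [simplify]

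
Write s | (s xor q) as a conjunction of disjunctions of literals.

s | q

s | (s xor q)
⇔ s | ((s | q) & ~(s & q))   [expand xor]
⇔ s | ((s | q) & (~s | ~q))   [De Morgan]
⇔ (s | s | q) & (s | ~s | ~q)   [distribute | over &]
⇔ s | q   [simplify]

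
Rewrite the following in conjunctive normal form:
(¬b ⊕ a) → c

(¬b ⊕ a) → c
≡ ¬(¬b ⊕ a) ∨ c   [eliminate →]
≡ ¬((¬b ∨ a) ∧ ¬(¬b ∧ a)) ∨ c   [expand ⊕]
≡ ¬(¬b ∨ a) ∨ ¬¬(¬b ∧ a) ∨ c   [De Morgan]
≡ (¬¬b ∧ ¬a) ∨ ¬¬(¬b ∧ a) ∨ c   [De Morgan]
≡ (b ∧ ¬a) ∨ ¬¬(¬b ∧ a) ∨ c   [double negation]
≡ (b ∧ ¬a) ∨ (¬b ∧ a) ∨ c   [double negation]
≡ (b ∨ ¬b ∨ c) ∧ (b ∨ a ∨ c) ∧ (¬a ∨ ¬b ∨ c) ∧ (¬a ∨ a ∨ c)   [distribute ∨ over ∧]
≡ (b ∨ a ∨ c) ∧ (¬a ∨ ¬b ∨ c)   [simplify]

(b ∨ a ∨ c) ∧ (¬a ∨ ¬b ∨ c)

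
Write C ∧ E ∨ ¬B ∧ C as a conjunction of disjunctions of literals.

C ∧ E ∨ ¬B ∧ C
≡ (C ∨ ¬B) ∧ (C ∨ C) ∧ (E ∨ ¬B) ∧ (E ∨ C)   — distribute ∨ over ∧
≡ C ∧ (E ∨ ¬B)   — simplify

C ∧ (E ∨ ¬B)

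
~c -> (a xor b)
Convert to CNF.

(c | a | b) & (c | ~a | ~b)

~c -> (a xor b)
= ~~c | (a xor b)
= ~~c | ((a | b) & ~(a & b))
= c | ((a | b) & ~(a & b))
= c | ((a | b) & (~a | ~b))
= (c | a | b) & (c | ~a | ~b)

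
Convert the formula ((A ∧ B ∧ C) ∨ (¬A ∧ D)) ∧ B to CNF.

(A ∨ D) ∧ (C ∨ ¬A) ∧ (C ∨ D) ∧ B

((A ∧ B ∧ C) ∨ (¬A ∧ D)) ∧ B
⇔ (A ∨ ¬A) ∧ (A ∨ D) ∧ (B ∨ ¬A) ∧ (B ∨ D) ∧ (C ∨ ¬A) ∧ (C ∨ D) ∧ B
⇔ (A ∨ D) ∧ (C ∨ ¬A) ∧ (C ∨ D) ∧ B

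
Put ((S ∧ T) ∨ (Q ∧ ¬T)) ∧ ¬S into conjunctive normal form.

(S ∨ Q) ∧ (S ∨ ¬T) ∧ (T ∨ Q) ∧ ¬S

((S ∧ T) ∨ (Q ∧ ¬T)) ∧ ¬S
≡ (S ∨ Q) ∧ (S ∨ ¬T) ∧ (T ∨ Q) ∧ (T ∨ ¬T) ∧ ¬S   [distribute ∨ over ∧]
≡ (S ∨ Q) ∧ (S ∨ ¬T) ∧ (T ∨ Q) ∧ ¬S   [simplify]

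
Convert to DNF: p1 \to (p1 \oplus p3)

\lnot p1 \lor (p1 \land \lnot p3)

p1 \to (p1 \oplus p3)
≡ \lnot p1 \lor (p1 \oplus p3)
≡ \lnot p1 \lor (p1 \land \lnot p3) \lor (\lnot p1 \land p3)
≡ \lnot p1 \lor (p1 \land \lnot p3)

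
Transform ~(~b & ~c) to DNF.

b | c

~(~b & ~c)
⇔ ~~b | ~~c
⇔ b | ~~c
⇔ b | c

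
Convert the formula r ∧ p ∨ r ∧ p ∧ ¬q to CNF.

r ∧ p ∨ r ∧ p ∧ ¬q
= (r ∨ r) ∧ (r ∨ p) ∧ (r ∨ ¬q) ∧ (p ∨ r) ∧ (p ∨ p) ∧ (p ∨ ¬q)   [distribute ∨ over ∧]
= r ∧ p   [simplify]

r ∧ p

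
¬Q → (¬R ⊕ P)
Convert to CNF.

(Q ∨ ¬R ∨ P) ∧ (Q ∨ R ∨ ¬P)

¬Q → (¬R ⊕ P)
⇔ ¬¬Q ∨ (¬R ⊕ P)
⇔ ¬¬Q ∨ ((¬R ∨ P) ∧ ¬(¬R ∧ P))
⇔ Q ∨ ((¬R ∨ P) ∧ ¬(¬R ∧ P))
⇔ Q ∨ ((¬R ∨ P) ∧ (¬¬R ∨ ¬P))
⇔ Q ∨ ((¬R ∨ P) ∧ (R ∨ ¬P))
⇔ (Q ∨ ¬R ∨ P) ∧ (Q ∨ R ∨ ¬P)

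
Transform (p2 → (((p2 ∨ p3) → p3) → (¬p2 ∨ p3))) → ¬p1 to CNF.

(p2 ∨ ¬p1) ∧ (¬p2 ∨ p3 ∨ ¬p1) ∧ (¬p3 ∨ ¬p1)

(p2 → (((p2 ∨ p3) → p3) → (¬p2 ∨ p3))) → ¬p1
≡ ¬(p2 → (((p2 ∨ p3) → p3) → (¬p2 ∨ p3))) ∨ ¬p1   (eliminate →)
≡ ¬(¬p2 ∨ (((p2 ∨ p3) → p3) → (¬p2 ∨ p3))) ∨ ¬p1   (eliminate →)
≡ ¬(¬p2 ∨ ¬((p2 ∨ p3) → p3) ∨ ¬p2 ∨ p3) ∨ ¬p1   (eliminate →)
≡ ¬(¬p2 ∨ ¬(¬(p2 ∨ p3) ∨ p3) ∨ ¬p2 ∨ p3) ∨ ¬p1   (eliminate →)
≡ (¬¬p2 ∧ ¬¬(¬(p2 ∨ p3) ∨ p3) ∧ ¬¬p2 ∧ ¬p3) ∨ ¬p1   (De Morgan)
≡ (p2 ∧ ¬¬(¬(p2 ∨ p3) ∨ p3) ∧ ¬¬p2 ∧ ¬p3) ∨ ¬p1   (double negation)
≡ (p2 ∧ (¬(p2 ∨ p3) ∨ p3) ∧ ¬¬p2 ∧ ¬p3) ∨ ¬p1   (double negation)
≡ (p2 ∧ ((¬p2 ∧ ¬p3) ∨ p3) ∧ ¬¬p2 ∧ ¬p3) ∨ ¬p1   (De Morgan)
≡ (p2 ∧ ((¬p2 ∧ ¬p3) ∨ p3) ∧ p2 ∧ ¬p3) ∨ ¬p1   (double negation)
≡ (p2 ∨ ¬p1) ∧ (¬p2 ∨ p3 ∨ ¬p1) ∧ (¬p3 ∨ p3 ∨ ¬p1) ∧ (p2 ∨ ¬p1) ∧ (¬p3 ∨ ¬p1)   (distribute ∨ over ∧)
≡ (p2 ∨ ¬p1) ∧ (¬p2 ∨ p3 ∨ ¬p1) ∧ (¬p3 ∨ ¬p1)   (simplify)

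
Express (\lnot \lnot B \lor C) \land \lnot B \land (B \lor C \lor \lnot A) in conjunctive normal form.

(B \lor C) \land \lnot B

(\lnot \lnot B \lor C) \land \lnot B \land (B \lor C \lor \lnot A)
≡ (B \lor C) \land \lnot B \land (B \lor C \lor \lnot A)   [double negation]
≡ (B \lor C) \land \lnot B   [simplify]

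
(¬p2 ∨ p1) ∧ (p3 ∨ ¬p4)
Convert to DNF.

(¬p2 ∨ p1) ∧ (p3 ∨ ¬p4)
⇔ (¬p2 ∧ p3) ∨ (¬p2 ∧ ¬p4) ∨ (p1 ∧ p3) ∨ (p1 ∧ ¬p4)   (distribute ∧ over ∨)

(¬p2 ∧ p3) ∨ (¬p2 ∧ ¬p4) ∨ (p1 ∧ p3) ∨ (p1 ∧ ¬p4)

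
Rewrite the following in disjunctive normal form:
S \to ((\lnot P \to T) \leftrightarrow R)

S \to ((\lnot P \to T) \leftrightarrow R)
≡ \lnot S \lor ((\lnot P \to T) \leftrightarrow R)   [eliminate \to]
≡ \lnot S \lor (((\lnot P \to T) \to R) \land (R \to (\lnot P \to T)))   [eliminate \leftrightarrow]
≡ \lnot S \lor ((\lnot (\lnot P \to T) \lor R) \land (R \to (\lnot P \to T)))   [eliminate \to]
≡ \lnot S \lor ((\lnot (\lnot \lnot P \lor T) \lor R) \land (R \to (\lnot P \to T)))   [eliminate \to]
≡ \lnot S \lor ((\lnot (\lnot \lnot P \lor T) \lor R) \land (\lnot R \lor (\lnot P \to T)))   [eliminate \to]
≡ \lnot S \lor ((\lnot (\lnot \lnot P \lor T) \lor R) \land (\lnot R \lor \lnot \lnot P \lor T))   [eliminate \to]
≡ \lnot S \lor (((\lnot \lnot \lnot P \land \lnot T) \lor R) \land (\lnot R \lor \lnot \lnot P \lor T))   [De Morgan]
≡ \lnot S \lor (((\lnot P \land \lnot T) \lor R) \land (\lnot R \lor \lnot \lnot P \lor T))   [double negation]
≡ \lnot S \lor (((\lnot P \land \lnot T) \lor R) \land (\lnot R \lor P \lor T))   [double negation]
≡ \lnot S \lor (\lnot P \land \lnot T \land \lnot R) \lor (\lnot P \land \lnot T \land P) \lor (\lnot P \land \lnot T \land T) \lor (R \land \lnot R) \lor (R \land P) \lor (R \land T)   [distribute \land over \lor]
≡ \lnot S \lor (\lnot P \land \lnot T \land \lnot R) \lor (R \land P) \lor (R \land T)   [simplify]

\lnot S \lor (\lnot P \land \lnot T \land \lnot R) \lor (R \land P) \lor (R \land T)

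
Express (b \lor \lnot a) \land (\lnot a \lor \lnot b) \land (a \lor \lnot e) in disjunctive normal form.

\lnot a \land \lnot e

(b \lor \lnot a) \land (\lnot a \lor \lnot b) \land (a \lor \lnot e)
⇔ (b \land \lnot a \land a) \lor (b \land \lnot a \land \lnot e) \lor (b \land \lnot b \land a) \lor (b \land \lnot b \land \lnot e) \lor (\lnot a \land \lnot a \land a) \lor (\lnot a \land \lnot a \land \lnot e) \lor (\lnot a \land \lnot b \land a) \lor (\lnot a \land \lnot b \land \lnot e)   [distribute \land over \lor]
⇔ \lnot a \land \lnot e   [simplify]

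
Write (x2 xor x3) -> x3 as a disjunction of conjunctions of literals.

(x2 xor x3) -> x3
= ~(x2 xor x3) | x3
= ~((x2 & ~x3) | (~x2 & x3)) | x3
= (~(x2 & ~x3) & ~(~x2 & x3)) | x3
= ((~x2 | ~~x3) & ~(~x2 & x3)) | x3
= ((~x2 | x3) & ~(~x2 & x3)) | x3
= ((~x2 | x3) & (~~x2 | ~x3)) | x3
= ((~x2 | x3) & (x2 | ~x3)) | x3
= (~x2 & x2) | (~x2 & ~x3) | (x3 & x2) | (x3 & ~x3) | x3
= (~x2 & ~x3) | x3

(~x2 & ~x3) | x3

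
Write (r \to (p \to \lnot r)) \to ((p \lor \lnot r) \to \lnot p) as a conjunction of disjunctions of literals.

r \lor \lnot p

(r \to (p \to \lnot r)) \to ((p \lor \lnot r) \to \lnot p)
≡ \lnot (r \to (p \to \lnot r)) \lor ((p \lor \lnot r) \to \lnot p)   [eliminate \to]
≡ \lnot (\lnot r \lor (p \to \lnot r)) \lor ((p \lor \lnot r) \to \lnot p)   [eliminate \to]
≡ \lnot (\lnot r \lor \lnot p \lor \lnot r) \lor ((p \lor \lnot r) \to \lnot p)   [eliminate \to]
≡ \lnot (\lnot r \lor \lnot p \lor \lnot r) \lor \lnot (p \lor \lnot r) \lor \lnot p   [eliminate \to]
≡ (\lnot \lnot r \land \lnot \lnot p \land \lnot \lnot r) \lor \lnot (p \lor \lnot r) \lor \lnot p   [De Morgan]
≡ (r \land \lnot \lnot p \land \lnot \lnot r) \lor \lnot (p \lor \lnot r) \lor \lnot p   [double negation]
≡ (r \land p \land \lnot \lnot r) \lor \lnot (p \lor \lnot r) \lor \lnot p   [double negation]
≡ (r \land p \land r) \lor \lnot (p \lor \lnot r) \lor \lnot p   [double negation]
≡ (r \land p \land r) \lor (\lnot p \land \lnot \lnot r) \lor \lnot p   [De Morgan]
≡ (r \land p \land r) \lor (\lnot p \land r) \lor \lnot p   [double negation]
≡ (r \lor \lnot p \lor \lnot p) \land (r \lor r \lor \lnot p) \land (p \lor \lnot p \lor \lnot p) \land (p \lor r \lor \lnot p) \land (r \lor \lnot p \lor \lnot p) \land (r \lor r \lor \lnot p)   [distribute \lor over \land]
≡ r \lor \lnot p   [simplify]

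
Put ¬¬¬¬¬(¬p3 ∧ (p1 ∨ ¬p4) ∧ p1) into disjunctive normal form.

p3 ∨ ¬p1

¬¬¬¬¬(¬p3 ∧ (p1 ∨ ¬p4) ∧ p1)
⇔ ¬¬¬(¬p3 ∧ (p1 ∨ ¬p4) ∧ p1)   [double negation]
⇔ ¬(¬p3 ∧ (p1 ∨ ¬p4) ∧ p1)   [double negation]
⇔ ¬¬p3 ∨ ¬(p1 ∨ ¬p4) ∨ ¬p1   [De Morgan]
⇔ p3 ∨ ¬(p1 ∨ ¬p4) ∨ ¬p1   [double negation]
⇔ p3 ∨ (¬p1 ∧ ¬¬p4) ∨ ¬p1   [De Morgan]
⇔ p3 ∨ (¬p1 ∧ p4) ∨ ¬p1   [double negation]
⇔ p3 ∨ ¬p1   [simplify]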